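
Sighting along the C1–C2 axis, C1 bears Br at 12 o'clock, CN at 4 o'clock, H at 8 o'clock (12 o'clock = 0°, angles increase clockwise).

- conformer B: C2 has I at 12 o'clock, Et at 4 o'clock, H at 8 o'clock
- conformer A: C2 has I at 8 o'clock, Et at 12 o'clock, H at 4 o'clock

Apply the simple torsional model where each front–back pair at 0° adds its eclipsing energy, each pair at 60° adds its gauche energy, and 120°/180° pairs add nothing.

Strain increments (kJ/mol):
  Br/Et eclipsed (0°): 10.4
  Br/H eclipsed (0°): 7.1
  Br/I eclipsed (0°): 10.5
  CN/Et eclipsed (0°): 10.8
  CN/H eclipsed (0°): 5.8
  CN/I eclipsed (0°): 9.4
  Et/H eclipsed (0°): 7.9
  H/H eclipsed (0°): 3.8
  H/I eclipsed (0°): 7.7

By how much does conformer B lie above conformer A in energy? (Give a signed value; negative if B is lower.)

B (eclipsed): Br(0°)/I(0°) eclipsed 10.5; CN(120°)/Et(120°) eclipsed 10.8; H(240°)/H(240°) eclipsed 3.8 → 25.1 kJ/mol.
A (eclipsed): Br(0°)/Et(0°) eclipsed 10.4; CN(120°)/H(120°) eclipsed 5.8; H(240°)/I(240°) eclipsed 7.7 → 23.9 kJ/mol.
E(B) − E(A) = 25.1 − 23.9 = +1.2 kJ/mol.

+1.2 kJ/mol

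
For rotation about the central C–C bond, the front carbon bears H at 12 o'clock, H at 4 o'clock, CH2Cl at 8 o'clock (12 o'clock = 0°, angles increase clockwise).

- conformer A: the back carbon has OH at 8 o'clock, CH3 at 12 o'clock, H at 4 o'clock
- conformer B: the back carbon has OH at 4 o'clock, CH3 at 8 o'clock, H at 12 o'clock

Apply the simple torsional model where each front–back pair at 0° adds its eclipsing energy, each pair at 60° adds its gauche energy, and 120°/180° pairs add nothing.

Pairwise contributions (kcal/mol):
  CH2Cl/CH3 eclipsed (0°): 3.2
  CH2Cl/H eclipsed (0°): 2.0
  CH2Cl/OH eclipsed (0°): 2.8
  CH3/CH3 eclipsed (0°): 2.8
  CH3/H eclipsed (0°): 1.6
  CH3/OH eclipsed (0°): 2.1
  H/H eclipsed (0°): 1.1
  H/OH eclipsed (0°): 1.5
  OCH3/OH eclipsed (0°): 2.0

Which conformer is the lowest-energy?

A (eclipsed): H–CH3 eclipsed, H–H eclipsed, CH2Cl–OH eclipsed; 1.6 + 1.1 + 2.8 = 5.5 kcal/mol.
B (eclipsed): H–H eclipsed, H–OH eclipsed, CH2Cl–CH3 eclipsed; 1.1 + 1.5 + 3.2 = 5.8 kcal/mol.
A has the lowest total (5.5 kcal/mol).

A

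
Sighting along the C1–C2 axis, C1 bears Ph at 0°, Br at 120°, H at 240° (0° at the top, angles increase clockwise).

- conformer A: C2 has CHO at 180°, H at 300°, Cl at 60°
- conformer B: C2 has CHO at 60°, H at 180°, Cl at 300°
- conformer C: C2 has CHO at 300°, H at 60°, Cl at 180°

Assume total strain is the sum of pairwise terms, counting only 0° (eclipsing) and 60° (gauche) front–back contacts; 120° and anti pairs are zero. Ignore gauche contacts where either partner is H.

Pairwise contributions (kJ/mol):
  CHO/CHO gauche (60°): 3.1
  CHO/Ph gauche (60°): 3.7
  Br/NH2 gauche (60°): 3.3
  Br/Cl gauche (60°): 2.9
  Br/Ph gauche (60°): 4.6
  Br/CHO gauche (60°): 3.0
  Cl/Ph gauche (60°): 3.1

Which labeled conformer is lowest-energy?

C

A (staggered): Ph(0°)/Cl(60°) gauche 3.1; Br(120°)/CHO(180°) gauche 3.0; Br(120°)/Cl(60°) gauche 2.9 → 9.0 kJ/mol.
B (staggered): Ph(0°)/CHO(60°) gauche 3.7; Ph(0°)/Cl(300°) gauche 3.1; Br(120°)/CHO(60°) gauche 3.0 → 9.8 kJ/mol.
C (staggered): Ph(0°)/CHO(300°) gauche 3.7; Br(120°)/Cl(180°) gauche 2.9 → 6.6 kJ/mol.
C has the lowest total (6.6 kJ/mol).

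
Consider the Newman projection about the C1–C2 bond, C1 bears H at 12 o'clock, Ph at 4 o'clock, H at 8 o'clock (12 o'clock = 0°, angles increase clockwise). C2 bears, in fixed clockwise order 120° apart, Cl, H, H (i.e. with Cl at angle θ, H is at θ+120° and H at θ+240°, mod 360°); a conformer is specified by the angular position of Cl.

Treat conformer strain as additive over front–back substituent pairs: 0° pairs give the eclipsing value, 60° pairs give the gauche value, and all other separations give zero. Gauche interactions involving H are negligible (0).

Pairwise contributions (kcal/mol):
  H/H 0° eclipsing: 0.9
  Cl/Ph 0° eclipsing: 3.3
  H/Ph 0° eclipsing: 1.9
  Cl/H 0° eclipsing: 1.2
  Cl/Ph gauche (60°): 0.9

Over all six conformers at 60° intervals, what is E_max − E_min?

5.1 kcal/mol

Cl at 0° (eclipsed): H(0°)/Cl(0°) eclipsed 1.2; Ph(120°)/H(120°) eclipsed 1.9; H(240°)/H(240°) eclipsed 0.9 → 4.0 kcal/mol.
Cl at 60° (staggered): Ph(120°)/Cl(60°) gauche 0.9 → 0.9 kcal/mol.
Cl at 120° (eclipsed): H(0°)/H(0°) eclipsed 0.9; Ph(120°)/Cl(120°) eclipsed 3.3; H(240°)/H(240°) eclipsed 0.9 → 5.1 kcal/mol.
Cl at 180° (staggered): Ph(120°)/Cl(180°) gauche 0.9 → 0.9 kcal/mol.
Cl at 240° (eclipsed): H(0°)/H(0°) eclipsed 0.9; Ph(120°)/H(120°) eclipsed 1.9; H(240°)/Cl(240°) eclipsed 1.2 → 4.0 kcal/mol.
Cl at 300° (staggered): no non-H gauche contacts → 0.0 kcal/mol.
Max at 120° (5.1 kcal/mol), min at 300° (0.0 kcal/mol); barrier = 5.1 kcal/mol.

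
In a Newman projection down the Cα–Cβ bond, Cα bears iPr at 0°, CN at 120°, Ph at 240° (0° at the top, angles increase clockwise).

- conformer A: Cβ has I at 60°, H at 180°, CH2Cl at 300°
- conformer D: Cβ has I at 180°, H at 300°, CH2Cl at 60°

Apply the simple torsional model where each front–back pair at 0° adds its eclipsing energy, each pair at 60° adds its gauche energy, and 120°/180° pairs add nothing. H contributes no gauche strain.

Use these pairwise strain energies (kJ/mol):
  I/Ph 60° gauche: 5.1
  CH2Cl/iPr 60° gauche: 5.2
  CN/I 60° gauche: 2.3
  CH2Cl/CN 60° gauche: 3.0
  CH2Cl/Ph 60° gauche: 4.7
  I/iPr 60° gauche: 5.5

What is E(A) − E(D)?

+2.1 kJ/mol

A is staggered. iPr at 0° is gauche with I at 60° (5.5); iPr at 0° is gauche with CH2Cl at 300° (5.2); CN at 120° is gauche with I at 60° (2.3); Ph at 240° is gauche with CH2Cl at 300° (4.7). Total 17.7 kJ/mol.
D is staggered. iPr at 0° is gauche with CH2Cl at 60° (5.2); CN at 120° is gauche with I at 180° (2.3); CN at 120° is gauche with CH2Cl at 60° (3.0); Ph at 240° is gauche with I at 180° (5.1). Total 15.6 kJ/mol.
E(A) − E(D) = 17.7 − 15.6 = +2.1 kJ/mol.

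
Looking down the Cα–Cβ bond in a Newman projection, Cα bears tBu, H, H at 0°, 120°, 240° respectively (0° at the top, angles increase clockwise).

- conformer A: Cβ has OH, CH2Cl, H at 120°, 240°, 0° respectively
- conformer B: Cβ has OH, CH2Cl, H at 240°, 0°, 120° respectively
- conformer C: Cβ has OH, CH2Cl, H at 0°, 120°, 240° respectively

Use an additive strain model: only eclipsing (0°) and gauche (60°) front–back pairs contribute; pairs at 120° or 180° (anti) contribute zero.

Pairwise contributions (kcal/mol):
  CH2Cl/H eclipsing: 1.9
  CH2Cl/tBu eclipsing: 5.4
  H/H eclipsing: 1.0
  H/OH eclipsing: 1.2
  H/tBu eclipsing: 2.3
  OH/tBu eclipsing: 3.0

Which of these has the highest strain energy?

B

A is eclipsed. tBu at 0° is eclipsed with H at 0° (2.3); H at 120° is eclipsed with OH at 120° (1.2); H at 240° is eclipsed with CH2Cl at 240° (1.9). Total 5.4 kcal/mol.
B is eclipsed. tBu at 0° is eclipsed with CH2Cl at 0° (5.4); H at 120° is eclipsed with H at 120° (1.0); H at 240° is eclipsed with OH at 240° (1.2). Total 7.6 kcal/mol.
C is eclipsed. tBu at 0° is eclipsed with OH at 0° (3.0); H at 120° is eclipsed with CH2Cl at 120° (1.9); H at 240° is eclipsed with H at 240° (1.0). Total 5.9 kcal/mol.
B has the highest total (7.6 kcal/mol).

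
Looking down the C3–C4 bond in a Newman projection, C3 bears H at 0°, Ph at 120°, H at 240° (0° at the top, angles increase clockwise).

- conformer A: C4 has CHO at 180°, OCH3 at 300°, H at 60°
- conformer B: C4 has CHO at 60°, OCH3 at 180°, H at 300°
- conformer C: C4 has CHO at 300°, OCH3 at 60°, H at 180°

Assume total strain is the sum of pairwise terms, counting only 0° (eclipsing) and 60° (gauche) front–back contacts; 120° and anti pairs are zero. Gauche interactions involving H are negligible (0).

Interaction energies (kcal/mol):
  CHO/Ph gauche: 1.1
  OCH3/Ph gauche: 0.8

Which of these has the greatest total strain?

A (staggered): Ph–CHO gauche; 1.1 = 1.1 kcal/mol.
B (staggered): Ph–CHO gauche, Ph–OCH3 gauche; 1.1 + 0.8 = 1.9 kcal/mol.
C (staggered): Ph–OCH3 gauche; 0.8 = 0.8 kcal/mol.
B has the highest total (1.9 kcal/mol).

B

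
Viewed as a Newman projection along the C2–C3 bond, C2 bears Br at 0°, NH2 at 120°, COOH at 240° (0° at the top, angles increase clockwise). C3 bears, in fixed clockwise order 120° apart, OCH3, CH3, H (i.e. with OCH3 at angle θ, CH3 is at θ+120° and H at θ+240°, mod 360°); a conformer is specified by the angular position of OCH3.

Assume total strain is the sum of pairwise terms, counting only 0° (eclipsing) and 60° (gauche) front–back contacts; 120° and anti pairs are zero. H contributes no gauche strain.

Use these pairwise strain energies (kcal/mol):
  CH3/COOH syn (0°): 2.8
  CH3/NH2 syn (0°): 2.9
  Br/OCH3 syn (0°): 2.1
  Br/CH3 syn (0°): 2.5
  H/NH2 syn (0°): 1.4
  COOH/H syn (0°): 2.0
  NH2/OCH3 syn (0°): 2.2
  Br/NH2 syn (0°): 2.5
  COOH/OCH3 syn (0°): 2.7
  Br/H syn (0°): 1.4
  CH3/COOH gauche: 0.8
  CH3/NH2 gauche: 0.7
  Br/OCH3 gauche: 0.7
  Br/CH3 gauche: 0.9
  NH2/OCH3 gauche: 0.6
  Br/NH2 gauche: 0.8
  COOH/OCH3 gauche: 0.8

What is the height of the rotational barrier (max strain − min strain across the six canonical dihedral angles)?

4.2 kcal/mol

OCH3 at 0° (eclipsed): Br–OCH3 eclipsed, NH2–CH3 eclipsed, COOH–H eclipsed; 2.1 + 2.9 + 2.0 = 7.0 kcal/mol.
OCH3 at 60° (staggered): Br–OCH3 gauche, NH2–OCH3 gauche, NH2–CH3 gauche, COOH–CH3 gauche; 0.7 + 0.6 + 0.7 + 0.8 = 2.8 kcal/mol.
OCH3 at 120° (eclipsed): Br–H eclipsed, NH2–OCH3 eclipsed, COOH–CH3 eclipsed; 1.4 + 2.2 + 2.8 = 6.4 kcal/mol.
OCH3 at 180° (staggered): Br–CH3 gauche, NH2–OCH3 gauche, COOH–OCH3 gauche, COOH–CH3 gauche; 0.9 + 0.6 + 0.8 + 0.8 = 3.1 kcal/mol.
OCH3 at 240° (eclipsed): Br–CH3 eclipsed, NH2–H eclipsed, COOH–OCH3 eclipsed; 2.5 + 1.4 + 2.7 = 6.6 kcal/mol.
OCH3 at 300° (staggered): Br–OCH3 gauche, Br–CH3 gauche, NH2–CH3 gauche, COOH–OCH3 gauche; 0.7 + 0.9 + 0.7 + 0.8 = 3.1 kcal/mol.
Max at 0° (7.0 kcal/mol), min at 60° (2.8 kcal/mol); barrier = 4.2 kcal/mol.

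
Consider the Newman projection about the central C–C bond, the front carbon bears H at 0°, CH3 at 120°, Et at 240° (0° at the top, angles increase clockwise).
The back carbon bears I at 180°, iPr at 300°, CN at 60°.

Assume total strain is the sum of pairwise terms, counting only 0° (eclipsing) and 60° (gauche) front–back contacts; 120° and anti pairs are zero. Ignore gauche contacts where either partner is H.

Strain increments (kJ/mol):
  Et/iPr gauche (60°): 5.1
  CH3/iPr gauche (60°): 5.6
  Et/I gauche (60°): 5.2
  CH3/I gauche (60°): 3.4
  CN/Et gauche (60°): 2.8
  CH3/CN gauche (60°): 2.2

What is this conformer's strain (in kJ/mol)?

This conformer (staggered): CH3–I gauche, CH3–CN gauche, Et–I gauche, Et–iPr gauche; 3.4 + 2.2 + 5.2 + 5.1 = 15.9 kJ/mol.

15.9 kJ/mol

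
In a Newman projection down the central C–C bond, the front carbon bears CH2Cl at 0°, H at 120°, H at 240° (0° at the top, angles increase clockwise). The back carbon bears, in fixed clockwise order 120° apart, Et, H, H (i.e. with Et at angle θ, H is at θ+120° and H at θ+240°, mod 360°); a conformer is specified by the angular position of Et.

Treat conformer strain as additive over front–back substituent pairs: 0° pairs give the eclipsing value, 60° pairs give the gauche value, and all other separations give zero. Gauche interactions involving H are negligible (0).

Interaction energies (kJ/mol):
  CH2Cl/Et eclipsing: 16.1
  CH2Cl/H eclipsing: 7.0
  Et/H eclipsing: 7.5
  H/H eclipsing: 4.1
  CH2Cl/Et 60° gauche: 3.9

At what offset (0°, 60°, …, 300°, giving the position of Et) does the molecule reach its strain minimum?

Et at 0° (eclipsed): CH2Cl–Et eclipsed, H–H eclipsed, H–H eclipsed; 16.1 + 4.1 + 4.1 = 24.3 kJ/mol.
Et at 60° (staggered): CH2Cl–Et gauche; 3.9 = 3.9 kJ/mol.
Et at 120° (eclipsed): CH2Cl–H eclipsed, H–Et eclipsed, H–H eclipsed; 7.0 + 7.5 + 4.1 = 18.6 kJ/mol.
Et at 180° (staggered): no non-H gauche contacts → 0.0 kJ/mol.
Et at 240° (eclipsed): CH2Cl–H eclipsed, H–H eclipsed, H–Et eclipsed; 7.0 + 4.1 + 7.5 = 18.6 kJ/mol.
Et at 300° (staggered): CH2Cl–Et gauche; 3.9 = 3.9 kJ/mol.
The minimum (0.0 kJ/mol) occurs with Et at 180°.

180°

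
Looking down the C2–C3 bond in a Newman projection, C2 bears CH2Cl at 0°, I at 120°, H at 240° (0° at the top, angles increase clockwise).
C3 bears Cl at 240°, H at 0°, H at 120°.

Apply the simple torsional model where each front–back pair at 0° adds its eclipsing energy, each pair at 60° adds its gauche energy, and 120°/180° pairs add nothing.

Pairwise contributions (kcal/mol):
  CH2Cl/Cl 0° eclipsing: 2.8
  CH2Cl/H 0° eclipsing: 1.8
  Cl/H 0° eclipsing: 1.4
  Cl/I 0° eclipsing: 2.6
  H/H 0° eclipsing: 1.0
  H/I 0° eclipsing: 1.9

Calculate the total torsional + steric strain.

This conformer (eclipsed): CH2Cl–H eclipsed, I–H eclipsed, H–Cl eclipsed; 1.8 + 1.9 + 1.4 = 5.1 kcal/mol.

5.1 kcal/mol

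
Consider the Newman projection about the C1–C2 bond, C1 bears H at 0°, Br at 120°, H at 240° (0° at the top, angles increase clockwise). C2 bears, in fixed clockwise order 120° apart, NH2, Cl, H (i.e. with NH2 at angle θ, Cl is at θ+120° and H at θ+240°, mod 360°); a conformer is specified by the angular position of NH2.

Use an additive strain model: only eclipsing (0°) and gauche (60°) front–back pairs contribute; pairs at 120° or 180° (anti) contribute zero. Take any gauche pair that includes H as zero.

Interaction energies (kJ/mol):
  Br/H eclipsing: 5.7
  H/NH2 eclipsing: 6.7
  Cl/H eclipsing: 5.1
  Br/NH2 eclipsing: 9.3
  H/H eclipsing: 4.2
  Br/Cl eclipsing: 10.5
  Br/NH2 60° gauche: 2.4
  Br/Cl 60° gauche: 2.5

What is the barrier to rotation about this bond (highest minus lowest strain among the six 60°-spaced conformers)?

19.0 kJ/mol

NH2 at 0° (eclipsed): H(0°)/NH2(0°) eclipsed 6.7; Br(120°)/Cl(120°) eclipsed 10.5; H(240°)/H(240°) eclipsed 4.2 → 21.4 kJ/mol.
NH2 at 60° (staggered): Br(120°)/NH2(60°) gauche 2.4; Br(120°)/Cl(180°) gauche 2.5 → 4.9 kJ/mol.
NH2 at 120° (eclipsed): H(0°)/H(0°) eclipsed 4.2; Br(120°)/NH2(120°) eclipsed 9.3; H(240°)/Cl(240°) eclipsed 5.1 → 18.6 kJ/mol.
NH2 at 180° (staggered): Br(120°)/NH2(180°) gauche 2.4 → 2.4 kJ/mol.
NH2 at 240° (eclipsed): H(0°)/Cl(0°) eclipsed 5.1; Br(120°)/H(120°) eclipsed 5.7; H(240°)/NH2(240°) eclipsed 6.7 → 17.5 kJ/mol.
NH2 at 300° (staggered): Br(120°)/Cl(60°) gauche 2.5 → 2.5 kJ/mol.
Max at 0° (21.4 kJ/mol), min at 180° (2.4 kJ/mol); barrier = 19.0 kJ/mol.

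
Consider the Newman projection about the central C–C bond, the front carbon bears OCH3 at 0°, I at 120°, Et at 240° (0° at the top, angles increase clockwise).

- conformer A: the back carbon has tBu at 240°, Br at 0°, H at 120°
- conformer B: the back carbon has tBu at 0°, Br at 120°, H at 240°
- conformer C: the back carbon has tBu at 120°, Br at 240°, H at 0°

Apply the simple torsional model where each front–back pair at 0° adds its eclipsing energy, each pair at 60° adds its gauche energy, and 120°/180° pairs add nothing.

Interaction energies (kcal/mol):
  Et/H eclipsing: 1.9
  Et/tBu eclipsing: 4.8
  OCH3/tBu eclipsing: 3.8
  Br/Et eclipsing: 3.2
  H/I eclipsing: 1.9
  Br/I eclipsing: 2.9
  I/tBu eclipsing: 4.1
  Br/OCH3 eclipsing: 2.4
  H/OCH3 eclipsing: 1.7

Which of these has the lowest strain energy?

B

A is eclipsed. OCH3 at 0° is eclipsed with Br at 0° (2.4); I at 120° is eclipsed with H at 120° (1.9); Et at 240° is eclipsed with tBu at 240° (4.8). Total 9.1 kcal/mol.
B is eclipsed. OCH3 at 0° is eclipsed with tBu at 0° (3.8); I at 120° is eclipsed with Br at 120° (2.9); Et at 240° is eclipsed with H at 240° (1.9). Total 8.6 kcal/mol.
C is eclipsed. OCH3 at 0° is eclipsed with H at 0° (1.7); I at 120° is eclipsed with tBu at 120° (4.1); Et at 240° is eclipsed with Br at 240° (3.2). Total 9.0 kcal/mol.
B has the lowest total (8.6 kcal/mol).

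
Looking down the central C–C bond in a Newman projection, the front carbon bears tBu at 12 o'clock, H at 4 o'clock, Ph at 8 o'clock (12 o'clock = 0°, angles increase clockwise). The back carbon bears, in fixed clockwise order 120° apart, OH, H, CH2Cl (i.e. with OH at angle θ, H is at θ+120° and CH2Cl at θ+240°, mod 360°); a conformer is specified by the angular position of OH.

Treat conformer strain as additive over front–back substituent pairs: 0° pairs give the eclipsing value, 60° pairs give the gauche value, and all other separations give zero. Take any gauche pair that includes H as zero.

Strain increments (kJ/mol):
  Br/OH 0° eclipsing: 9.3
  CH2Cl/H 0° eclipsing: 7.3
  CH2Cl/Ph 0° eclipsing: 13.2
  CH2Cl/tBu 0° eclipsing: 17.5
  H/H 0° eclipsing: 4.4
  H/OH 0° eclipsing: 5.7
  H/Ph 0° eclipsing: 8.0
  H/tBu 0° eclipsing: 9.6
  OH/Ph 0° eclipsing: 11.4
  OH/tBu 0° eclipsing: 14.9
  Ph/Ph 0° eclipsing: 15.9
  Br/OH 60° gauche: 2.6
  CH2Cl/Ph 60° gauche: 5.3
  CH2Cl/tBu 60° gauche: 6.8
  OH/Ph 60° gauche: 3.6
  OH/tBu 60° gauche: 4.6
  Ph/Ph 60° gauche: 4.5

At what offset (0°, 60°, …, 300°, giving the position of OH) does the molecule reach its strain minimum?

OH at 0° is eclipsed. tBu at 0° is eclipsed with OH at 0° (14.9); H at 120° is eclipsed with H at 120° (4.4); Ph at 240° is eclipsed with CH2Cl at 240° (13.2). Total 32.5 kJ/mol.
OH at 60° is staggered. tBu at 0° is gauche with OH at 60° (4.6); tBu at 0° is gauche with CH2Cl at 300° (6.8); Ph at 240° is gauche with CH2Cl at 300° (5.3). Total 16.7 kJ/mol.
OH at 120° is eclipsed. tBu at 0° is eclipsed with CH2Cl at 0° (17.5); H at 120° is eclipsed with OH at 120° (5.7); Ph at 240° is eclipsed with H at 240° (8.0). Total 31.2 kJ/mol.
OH at 180° is staggered. tBu at 0° is gauche with CH2Cl at 60° (6.8); Ph at 240° is gauche with OH at 180° (3.6). Total 10.4 kJ/mol.
OH at 240° is eclipsed. tBu at 0° is eclipsed with H at 0° (9.6); H at 120° is eclipsed with CH2Cl at 120° (7.3); Ph at 240° is eclipsed with OH at 240° (11.4). Total 28.3 kJ/mol.
OH at 300° is staggered. tBu at 0° is gauche with OH at 300° (4.6); Ph at 240° is gauche with OH at 300° (3.6); Ph at 240° is gauche with CH2Cl at 180° (5.3). Total 13.5 kJ/mol.
The minimum (10.4 kJ/mol) occurs with OH at 180°.

180°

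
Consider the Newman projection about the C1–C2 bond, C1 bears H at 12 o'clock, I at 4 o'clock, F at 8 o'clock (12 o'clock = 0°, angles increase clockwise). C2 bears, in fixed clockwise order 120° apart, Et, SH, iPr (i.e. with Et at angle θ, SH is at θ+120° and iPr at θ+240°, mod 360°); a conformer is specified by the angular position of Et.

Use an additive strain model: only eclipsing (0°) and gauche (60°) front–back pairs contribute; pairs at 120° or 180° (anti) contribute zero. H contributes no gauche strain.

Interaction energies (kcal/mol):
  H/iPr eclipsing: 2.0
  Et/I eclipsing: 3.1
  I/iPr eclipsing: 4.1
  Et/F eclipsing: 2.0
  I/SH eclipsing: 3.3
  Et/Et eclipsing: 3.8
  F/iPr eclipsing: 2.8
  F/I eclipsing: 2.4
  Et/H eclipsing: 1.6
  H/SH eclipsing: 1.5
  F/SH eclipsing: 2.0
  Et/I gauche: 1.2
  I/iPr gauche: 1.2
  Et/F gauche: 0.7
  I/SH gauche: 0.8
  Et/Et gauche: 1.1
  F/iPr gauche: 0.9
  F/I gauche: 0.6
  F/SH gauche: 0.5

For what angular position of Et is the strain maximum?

Et at 0° (eclipsed): H(0°)/Et(0°) eclipsed 1.6; I(120°)/SH(120°) eclipsed 3.3; F(240°)/iPr(240°) eclipsed 2.8 → 7.7 kcal/mol.
Et at 60° (staggered): I(120°)/Et(60°) gauche 1.2; I(120°)/SH(180°) gauche 0.8; F(240°)/SH(180°) gauche 0.5; F(240°)/iPr(300°) gauche 0.9 → 3.4 kcal/mol.
Et at 120° (eclipsed): H(0°)/iPr(0°) eclipsed 2.0; I(120°)/Et(120°) eclipsed 3.1; F(240°)/SH(240°) eclipsed 2.0 → 7.1 kcal/mol.
Et at 180° (staggered): I(120°)/Et(180°) gauche 1.2; I(120°)/iPr(60°) gauche 1.2; F(240°)/Et(180°) gauche 0.7; F(240°)/SH(300°) gauche 0.5 → 3.6 kcal/mol.
Et at 240° (eclipsed): H(0°)/SH(0°) eclipsed 1.5; I(120°)/iPr(120°) eclipsed 4.1; F(240°)/Et(240°) eclipsed 2.0 → 7.6 kcal/mol.
Et at 300° (staggered): I(120°)/SH(60°) gauche 0.8; I(120°)/iPr(180°) gauche 1.2; F(240°)/Et(300°) gauche 0.7; F(240°)/iPr(180°) gauche 0.9 → 3.6 kcal/mol.
The maximum (7.7 kcal/mol) occurs with Et at 0°.

0°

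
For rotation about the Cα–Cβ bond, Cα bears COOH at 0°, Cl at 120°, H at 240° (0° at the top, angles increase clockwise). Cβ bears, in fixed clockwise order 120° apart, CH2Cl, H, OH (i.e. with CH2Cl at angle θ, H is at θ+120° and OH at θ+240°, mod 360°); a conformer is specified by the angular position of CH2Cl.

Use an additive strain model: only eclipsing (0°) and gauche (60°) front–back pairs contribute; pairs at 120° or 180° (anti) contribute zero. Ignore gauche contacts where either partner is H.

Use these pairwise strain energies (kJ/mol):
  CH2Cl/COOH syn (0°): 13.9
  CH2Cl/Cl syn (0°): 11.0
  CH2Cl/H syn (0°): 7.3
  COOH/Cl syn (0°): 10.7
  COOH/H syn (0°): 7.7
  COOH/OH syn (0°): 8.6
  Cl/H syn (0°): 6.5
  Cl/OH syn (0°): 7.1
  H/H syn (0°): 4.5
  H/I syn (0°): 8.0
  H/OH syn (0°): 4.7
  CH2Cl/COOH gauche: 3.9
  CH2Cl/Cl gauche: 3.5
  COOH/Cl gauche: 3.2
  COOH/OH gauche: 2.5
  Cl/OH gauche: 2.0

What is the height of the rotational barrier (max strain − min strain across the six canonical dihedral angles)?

CH2Cl at 0° (eclipsed): COOH(0°)/CH2Cl(0°) eclipsed 13.9; Cl(120°)/H(120°) eclipsed 6.5; H(240°)/OH(240°) eclipsed 4.7 → 25.1 kJ/mol.
CH2Cl at 60° (staggered): COOH(0°)/CH2Cl(60°) gauche 3.9; COOH(0°)/OH(300°) gauche 2.5; Cl(120°)/CH2Cl(60°) gauche 3.5 → 9.9 kJ/mol.
CH2Cl at 120° (eclipsed): COOH(0°)/OH(0°) eclipsed 8.6; Cl(120°)/CH2Cl(120°) eclipsed 11.0; H(240°)/H(240°) eclipsed 4.5 → 24.1 kJ/mol.
CH2Cl at 180° (staggered): COOH(0°)/OH(60°) gauche 2.5; Cl(120°)/CH2Cl(180°) gauche 3.5; Cl(120°)/OH(60°) gauche 2.0 → 8.0 kJ/mol.
CH2Cl at 240° (eclipsed): COOH(0°)/H(0°) eclipsed 7.7; Cl(120°)/OH(120°) eclipsed 7.1; H(240°)/CH2Cl(240°) eclipsed 7.3 → 22.1 kJ/mol.
CH2Cl at 300° (staggered): COOH(0°)/CH2Cl(300°) gauche 3.9; Cl(120°)/OH(180°) gauche 2.0 → 5.9 kJ/mol.
Max at 0° (25.1 kJ/mol), min at 300° (5.9 kJ/mol); barrier = 19.2 kJ/mol.

19.2 kJ/mol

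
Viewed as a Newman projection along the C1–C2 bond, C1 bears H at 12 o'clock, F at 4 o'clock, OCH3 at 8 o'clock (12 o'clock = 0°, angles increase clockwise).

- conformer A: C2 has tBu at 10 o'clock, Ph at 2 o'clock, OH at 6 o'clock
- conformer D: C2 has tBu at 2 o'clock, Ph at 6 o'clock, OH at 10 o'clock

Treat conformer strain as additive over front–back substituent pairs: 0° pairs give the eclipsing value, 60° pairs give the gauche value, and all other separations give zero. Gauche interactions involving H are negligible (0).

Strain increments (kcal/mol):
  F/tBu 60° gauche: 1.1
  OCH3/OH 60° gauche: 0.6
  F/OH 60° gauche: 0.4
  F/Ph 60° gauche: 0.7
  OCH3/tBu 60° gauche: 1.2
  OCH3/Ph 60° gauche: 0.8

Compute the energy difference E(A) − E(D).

-0.3 kcal/mol

A (staggered): F–Ph gauche, F–OH gauche, OCH3–tBu gauche, OCH3–OH gauche; 0.7 + 0.4 + 1.2 + 0.6 = 2.9 kcal/mol.
D (staggered): F–tBu gauche, F–Ph gauche, OCH3–Ph gauche, OCH3–OH gauche; 1.1 + 0.7 + 0.8 + 0.6 = 3.2 kcal/mol.
E(A) − E(D) = 2.9 − 3.2 = -0.3 kcal/mol.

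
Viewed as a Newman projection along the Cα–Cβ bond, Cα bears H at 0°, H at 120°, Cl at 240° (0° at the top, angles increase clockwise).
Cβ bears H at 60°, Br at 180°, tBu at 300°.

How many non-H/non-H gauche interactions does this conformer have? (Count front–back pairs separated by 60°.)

Non-H gauche pairs: Cl(240°)/Br(180°); Cl(240°)/tBu(300°) — 2 interactions.

2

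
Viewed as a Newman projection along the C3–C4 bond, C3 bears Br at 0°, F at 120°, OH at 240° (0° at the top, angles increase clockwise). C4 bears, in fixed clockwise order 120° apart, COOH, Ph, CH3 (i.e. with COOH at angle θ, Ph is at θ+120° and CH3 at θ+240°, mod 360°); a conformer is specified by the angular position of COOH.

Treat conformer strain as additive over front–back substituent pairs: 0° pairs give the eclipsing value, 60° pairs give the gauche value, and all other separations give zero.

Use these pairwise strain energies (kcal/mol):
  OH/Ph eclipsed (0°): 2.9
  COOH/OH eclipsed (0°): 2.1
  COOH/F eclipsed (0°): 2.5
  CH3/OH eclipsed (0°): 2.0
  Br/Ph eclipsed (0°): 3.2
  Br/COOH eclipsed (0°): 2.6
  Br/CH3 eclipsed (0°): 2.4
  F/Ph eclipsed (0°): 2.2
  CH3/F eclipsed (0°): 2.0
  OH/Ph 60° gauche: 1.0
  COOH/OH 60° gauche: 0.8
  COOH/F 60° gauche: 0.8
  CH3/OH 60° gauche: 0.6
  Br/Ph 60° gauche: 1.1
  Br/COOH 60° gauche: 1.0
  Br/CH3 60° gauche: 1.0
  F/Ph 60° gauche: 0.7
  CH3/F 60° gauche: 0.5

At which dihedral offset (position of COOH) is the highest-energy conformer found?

120°

COOH at 0° (eclipsed): Br(0°)/COOH(0°) eclipsed 2.6; F(120°)/Ph(120°) eclipsed 2.2; OH(240°)/CH3(240°) eclipsed 2.0 → 6.8 kcal/mol.
COOH at 60° (staggered): Br(0°)/COOH(60°) gauche 1.0; Br(0°)/CH3(300°) gauche 1.0; F(120°)/COOH(60°) gauche 0.8; F(120°)/Ph(180°) gauche 0.7; OH(240°)/Ph(180°) gauche 1.0; OH(240°)/CH3(300°) gauche 0.6 → 5.1 kcal/mol.
COOH at 120° (eclipsed): Br(0°)/CH3(0°) eclipsed 2.4; F(120°)/COOH(120°) eclipsed 2.5; OH(240°)/Ph(240°) eclipsed 2.9 → 7.8 kcal/mol.
COOH at 180° (staggered): Br(0°)/Ph(300°) gauche 1.1; Br(0°)/CH3(60°) gauche 1.0; F(120°)/COOH(180°) gauche 0.8; F(120°)/CH3(60°) gauche 0.5; OH(240°)/COOH(180°) gauche 0.8; OH(240°)/Ph(300°) gauche 1.0 → 5.2 kcal/mol.
COOH at 240° (eclipsed): Br(0°)/Ph(0°) eclipsed 3.2; F(120°)/CH3(120°) eclipsed 2.0; OH(240°)/COOH(240°) eclipsed 2.1 → 7.3 kcal/mol.
COOH at 300° (staggered): Br(0°)/COOH(300°) gauche 1.0; Br(0°)/Ph(60°) gauche 1.1; F(120°)/Ph(60°) gauche 0.7; F(120°)/CH3(180°) gauche 0.5; OH(240°)/COOH(300°) gauche 0.8; OH(240°)/CH3(180°) gauche 0.6 → 4.7 kcal/mol.
The maximum (7.8 kcal/mol) occurs with COOH at 120°.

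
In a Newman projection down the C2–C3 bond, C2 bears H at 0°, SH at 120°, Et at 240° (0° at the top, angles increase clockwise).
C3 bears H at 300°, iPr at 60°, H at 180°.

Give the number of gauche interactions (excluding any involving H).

Non-H gauche pairs: SH(120°)/iPr(60°) — 1 interaction.

1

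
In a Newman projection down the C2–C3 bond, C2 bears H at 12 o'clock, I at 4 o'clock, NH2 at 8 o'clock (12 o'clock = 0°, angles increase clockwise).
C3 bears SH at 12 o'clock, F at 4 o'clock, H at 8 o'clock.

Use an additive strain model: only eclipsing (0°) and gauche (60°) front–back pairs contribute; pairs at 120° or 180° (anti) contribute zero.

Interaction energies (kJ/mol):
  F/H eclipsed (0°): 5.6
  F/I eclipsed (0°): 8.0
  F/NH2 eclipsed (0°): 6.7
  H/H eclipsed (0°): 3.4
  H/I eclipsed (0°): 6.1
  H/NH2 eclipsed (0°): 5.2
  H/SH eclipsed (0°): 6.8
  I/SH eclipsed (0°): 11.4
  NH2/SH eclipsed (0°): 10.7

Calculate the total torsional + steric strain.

This conformer is eclipsed. H at 0° is eclipsed with SH at 0° (6.8); I at 120° is eclipsed with F at 120° (8.0); NH2 at 240° is eclipsed with H at 240° (5.2). Total 20.0 kJ/mol.

20.0 kJ/mol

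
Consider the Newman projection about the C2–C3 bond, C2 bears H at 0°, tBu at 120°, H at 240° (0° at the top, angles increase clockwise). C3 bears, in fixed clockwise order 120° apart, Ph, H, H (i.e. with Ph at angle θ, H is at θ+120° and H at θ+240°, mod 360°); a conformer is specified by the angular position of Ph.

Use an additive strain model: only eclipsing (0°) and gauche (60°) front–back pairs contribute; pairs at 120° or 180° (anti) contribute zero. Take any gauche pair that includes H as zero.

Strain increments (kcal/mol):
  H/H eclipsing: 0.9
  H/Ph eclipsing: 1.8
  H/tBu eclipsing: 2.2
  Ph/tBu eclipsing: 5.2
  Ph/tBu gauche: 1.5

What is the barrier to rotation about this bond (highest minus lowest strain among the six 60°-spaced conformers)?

Ph at 0° (eclipsed): H–Ph eclipsed, tBu–H eclipsed, H–H eclipsed; 1.8 + 2.2 + 0.9 = 4.9 kcal/mol.
Ph at 60° (staggered): tBu–Ph gauche; 1.5 = 1.5 kcal/mol.
Ph at 120° (eclipsed): H–H eclipsed, tBu–Ph eclipsed, H–H eclipsed; 0.9 + 5.2 + 0.9 = 7.0 kcal/mol.
Ph at 180° (staggered): tBu–Ph gauche; 1.5 = 1.5 kcal/mol.
Ph at 240° (eclipsed): H–H eclipsed, tBu–H eclipsed, H–Ph eclipsed; 0.9 + 2.2 + 1.8 = 4.9 kcal/mol.
Ph at 300° (staggered): no non-H gauche contacts → 0.0 kcal/mol.
Max at 120° (7.0 kcal/mol), min at 300° (0.0 kcal/mol); barrier = 7.0 kcal/mol.

7.0 kcal/mol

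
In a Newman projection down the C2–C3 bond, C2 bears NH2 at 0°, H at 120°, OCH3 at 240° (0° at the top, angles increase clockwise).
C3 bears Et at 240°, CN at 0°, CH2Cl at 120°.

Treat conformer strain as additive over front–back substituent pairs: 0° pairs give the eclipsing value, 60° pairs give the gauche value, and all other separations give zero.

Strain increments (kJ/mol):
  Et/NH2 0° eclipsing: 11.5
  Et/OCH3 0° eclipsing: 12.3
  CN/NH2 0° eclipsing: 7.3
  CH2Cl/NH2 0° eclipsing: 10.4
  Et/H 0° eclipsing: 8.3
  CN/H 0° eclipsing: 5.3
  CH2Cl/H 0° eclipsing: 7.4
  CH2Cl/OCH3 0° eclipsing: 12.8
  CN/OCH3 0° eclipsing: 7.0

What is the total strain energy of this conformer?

This conformer (eclipsed): NH2(0°)/CN(0°) eclipsed 7.3; H(120°)/CH2Cl(120°) eclipsed 7.4; OCH3(240°)/Et(240°) eclipsed 12.3 → 27.0 kJ/mol.

27.0 kJ/mol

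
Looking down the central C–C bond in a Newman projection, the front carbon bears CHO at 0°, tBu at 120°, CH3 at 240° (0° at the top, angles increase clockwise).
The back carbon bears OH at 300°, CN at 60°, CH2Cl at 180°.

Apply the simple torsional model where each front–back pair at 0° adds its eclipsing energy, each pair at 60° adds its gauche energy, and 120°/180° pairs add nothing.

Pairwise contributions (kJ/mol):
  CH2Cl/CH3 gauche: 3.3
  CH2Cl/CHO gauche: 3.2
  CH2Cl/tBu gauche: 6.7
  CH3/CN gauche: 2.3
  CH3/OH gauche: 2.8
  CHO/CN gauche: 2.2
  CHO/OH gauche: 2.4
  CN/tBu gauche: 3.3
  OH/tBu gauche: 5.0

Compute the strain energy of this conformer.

20.7 kJ/mol

This conformer (staggered): CHO(0°)/OH(300°) gauche 2.4; CHO(0°)/CN(60°) gauche 2.2; tBu(120°)/CN(60°) gauche 3.3; tBu(120°)/CH2Cl(180°) gauche 6.7; CH3(240°)/OH(300°) gauche 2.8; CH3(240°)/CH2Cl(180°) gauche 3.3 → 20.7 kJ/mol.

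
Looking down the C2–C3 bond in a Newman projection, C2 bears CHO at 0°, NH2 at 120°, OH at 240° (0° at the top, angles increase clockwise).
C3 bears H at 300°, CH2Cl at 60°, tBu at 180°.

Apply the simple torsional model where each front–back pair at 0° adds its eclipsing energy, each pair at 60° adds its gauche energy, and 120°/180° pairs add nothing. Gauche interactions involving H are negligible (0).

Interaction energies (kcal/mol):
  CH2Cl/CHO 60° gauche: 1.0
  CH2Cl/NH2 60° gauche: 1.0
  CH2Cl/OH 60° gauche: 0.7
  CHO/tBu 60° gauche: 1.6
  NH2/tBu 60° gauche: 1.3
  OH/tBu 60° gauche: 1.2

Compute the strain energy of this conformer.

4.5 kcal/mol

This conformer (staggered): CHO–CH2Cl gauche, NH2–CH2Cl gauche, NH2–tBu gauche, OH–tBu gauche; 1.0 + 1.0 + 1.3 + 1.2 = 4.5 kcal/mol.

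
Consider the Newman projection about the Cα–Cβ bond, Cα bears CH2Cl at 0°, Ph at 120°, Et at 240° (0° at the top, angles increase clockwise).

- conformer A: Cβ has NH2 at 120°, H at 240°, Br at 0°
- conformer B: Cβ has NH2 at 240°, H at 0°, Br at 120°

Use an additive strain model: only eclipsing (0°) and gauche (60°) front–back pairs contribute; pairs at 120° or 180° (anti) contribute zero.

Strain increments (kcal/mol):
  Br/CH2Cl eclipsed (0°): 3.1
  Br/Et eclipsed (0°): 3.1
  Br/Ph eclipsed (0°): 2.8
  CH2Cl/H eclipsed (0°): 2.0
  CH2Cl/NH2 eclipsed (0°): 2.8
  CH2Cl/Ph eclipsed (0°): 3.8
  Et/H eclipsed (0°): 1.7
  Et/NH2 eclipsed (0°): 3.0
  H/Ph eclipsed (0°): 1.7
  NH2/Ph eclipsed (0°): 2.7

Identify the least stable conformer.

B

A (eclipsed): CH2Cl(0°)/Br(0°) eclipsed 3.1; Ph(120°)/NH2(120°) eclipsed 2.7; Et(240°)/H(240°) eclipsed 1.7 → 7.5 kcal/mol.
B (eclipsed): CH2Cl(0°)/H(0°) eclipsed 2.0; Ph(120°)/Br(120°) eclipsed 2.8; Et(240°)/NH2(240°) eclipsed 3.0 → 7.8 kcal/mol.
B has the highest total (7.8 kcal/mol).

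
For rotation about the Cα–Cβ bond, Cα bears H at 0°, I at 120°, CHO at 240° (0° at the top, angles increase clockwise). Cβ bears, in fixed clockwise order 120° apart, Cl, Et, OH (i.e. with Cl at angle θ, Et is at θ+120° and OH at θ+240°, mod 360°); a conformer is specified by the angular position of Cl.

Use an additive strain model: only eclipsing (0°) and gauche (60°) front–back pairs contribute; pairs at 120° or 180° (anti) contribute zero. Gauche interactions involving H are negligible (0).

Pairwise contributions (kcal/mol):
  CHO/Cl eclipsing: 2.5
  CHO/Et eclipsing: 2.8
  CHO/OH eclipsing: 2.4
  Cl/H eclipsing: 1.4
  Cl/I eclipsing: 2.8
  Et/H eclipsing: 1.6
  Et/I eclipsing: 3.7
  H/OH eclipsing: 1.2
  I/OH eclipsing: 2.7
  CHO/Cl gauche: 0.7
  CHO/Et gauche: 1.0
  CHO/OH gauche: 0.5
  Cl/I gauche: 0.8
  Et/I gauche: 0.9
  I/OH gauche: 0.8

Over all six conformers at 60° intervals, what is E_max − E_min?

Cl at 0° (eclipsed): H(0°)/Cl(0°) eclipsed 1.4; I(120°)/Et(120°) eclipsed 3.7; CHO(240°)/OH(240°) eclipsed 2.4 → 7.5 kcal/mol.
Cl at 60° (staggered): I(120°)/Cl(60°) gauche 0.8; I(120°)/Et(180°) gauche 0.9; CHO(240°)/Et(180°) gauche 1.0; CHO(240°)/OH(300°) gauche 0.5 → 3.2 kcal/mol.
Cl at 120° (eclipsed): H(0°)/OH(0°) eclipsed 1.2; I(120°)/Cl(120°) eclipsed 2.8; CHO(240°)/Et(240°) eclipsed 2.8 → 6.8 kcal/mol.
Cl at 180° (staggered): I(120°)/Cl(180°) gauche 0.8; I(120°)/OH(60°) gauche 0.8; CHO(240°)/Cl(180°) gauche 0.7; CHO(240°)/Et(300°) gauche 1.0 → 3.3 kcal/mol.
Cl at 240° (eclipsed): H(0°)/Et(0°) eclipsed 1.6; I(120°)/OH(120°) eclipsed 2.7; CHO(240°)/Cl(240°) eclipsed 2.5 → 6.8 kcal/mol.
Cl at 300° (staggered): I(120°)/Et(60°) gauche 0.9; I(120°)/OH(180°) gauche 0.8; CHO(240°)/Cl(300°) gauche 0.7; CHO(240°)/OH(180°) gauche 0.5 → 2.9 kcal/mol.
Max at 0° (7.5 kcal/mol), min at 300° (2.9 kcal/mol); barrier = 4.6 kcal/mol.

4.6 kcal/mol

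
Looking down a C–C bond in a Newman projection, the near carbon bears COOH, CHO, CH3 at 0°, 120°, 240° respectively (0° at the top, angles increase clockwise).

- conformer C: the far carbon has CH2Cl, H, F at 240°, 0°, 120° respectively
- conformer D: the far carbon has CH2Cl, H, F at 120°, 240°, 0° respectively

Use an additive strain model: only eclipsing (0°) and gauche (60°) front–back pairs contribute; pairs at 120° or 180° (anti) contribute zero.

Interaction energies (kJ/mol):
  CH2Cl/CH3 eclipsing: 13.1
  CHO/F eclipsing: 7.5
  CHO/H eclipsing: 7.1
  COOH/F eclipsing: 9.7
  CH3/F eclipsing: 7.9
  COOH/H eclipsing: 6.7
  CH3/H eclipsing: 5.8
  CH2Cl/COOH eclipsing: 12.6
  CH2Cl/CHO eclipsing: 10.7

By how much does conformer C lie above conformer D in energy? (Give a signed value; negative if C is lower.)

+1.1 kJ/mol

C is eclipsed. COOH at 0° is eclipsed with H at 0° (6.7); CHO at 120° is eclipsed with F at 120° (7.5); CH3 at 240° is eclipsed with CH2Cl at 240° (13.1). Total 27.3 kJ/mol.
D is eclipsed. COOH at 0° is eclipsed with F at 0° (9.7); CHO at 120° is eclipsed with CH2Cl at 120° (10.7); CH3 at 240° is eclipsed with H at 240° (5.8). Total 26.2 kJ/mol.
E(C) − E(D) = 27.3 − 26.2 = +1.1 kJ/mol.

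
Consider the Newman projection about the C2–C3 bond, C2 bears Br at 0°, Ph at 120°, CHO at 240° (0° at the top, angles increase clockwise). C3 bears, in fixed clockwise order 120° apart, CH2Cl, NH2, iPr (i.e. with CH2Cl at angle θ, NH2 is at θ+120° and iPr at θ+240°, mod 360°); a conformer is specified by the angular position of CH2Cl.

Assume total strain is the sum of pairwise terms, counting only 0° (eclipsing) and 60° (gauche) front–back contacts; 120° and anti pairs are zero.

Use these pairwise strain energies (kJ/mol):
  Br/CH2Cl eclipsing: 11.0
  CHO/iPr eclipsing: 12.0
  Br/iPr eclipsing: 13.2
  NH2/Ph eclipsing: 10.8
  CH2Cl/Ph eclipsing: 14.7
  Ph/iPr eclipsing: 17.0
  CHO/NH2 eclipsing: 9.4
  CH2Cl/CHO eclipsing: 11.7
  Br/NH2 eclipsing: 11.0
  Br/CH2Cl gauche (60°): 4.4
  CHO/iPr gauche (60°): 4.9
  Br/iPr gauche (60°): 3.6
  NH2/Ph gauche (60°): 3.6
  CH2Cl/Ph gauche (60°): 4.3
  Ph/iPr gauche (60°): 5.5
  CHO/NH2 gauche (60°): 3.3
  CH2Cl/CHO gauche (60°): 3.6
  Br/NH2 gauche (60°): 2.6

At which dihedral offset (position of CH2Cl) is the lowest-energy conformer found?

CH2Cl at 0° (eclipsed): Br–CH2Cl eclipsed, Ph–NH2 eclipsed, CHO–iPr eclipsed; 11.0 + 10.8 + 12.0 = 33.8 kJ/mol.
CH2Cl at 60° (staggered): Br–CH2Cl gauche, Br–iPr gauche, Ph–CH2Cl gauche, Ph–NH2 gauche, CHO–NH2 gauche, CHO–iPr gauche; 4.4 + 3.6 + 4.3 + 3.6 + 3.3 + 4.9 = 24.1 kJ/mol.
CH2Cl at 120° (eclipsed): Br–iPr eclipsed, Ph–CH2Cl eclipsed, CHO–NH2 eclipsed; 13.2 + 14.7 + 9.4 = 37.3 kJ/mol.
CH2Cl at 180° (staggered): Br–NH2 gauche, Br–iPr gauche, Ph–CH2Cl gauche, Ph–iPr gauche, CHO–CH2Cl gauche, CHO–NH2 gauche; 2.6 + 3.6 + 4.3 + 5.5 + 3.6 + 3.3 = 22.9 kJ/mol.
CH2Cl at 240° (eclipsed): Br–NH2 eclipsed, Ph–iPr eclipsed, CHO–CH2Cl eclipsed; 11.0 + 17.0 + 11.7 = 39.7 kJ/mol.
CH2Cl at 300° (staggered): Br–CH2Cl gauche, Br–NH2 gauche, Ph–NH2 gauche, Ph–iPr gauche, CHO–CH2Cl gauche, CHO–iPr gauche; 4.4 + 2.6 + 3.6 + 5.5 + 3.6 + 4.9 = 24.6 kJ/mol.
The minimum (22.9 kJ/mol) occurs with CH2Cl at 180°.

180°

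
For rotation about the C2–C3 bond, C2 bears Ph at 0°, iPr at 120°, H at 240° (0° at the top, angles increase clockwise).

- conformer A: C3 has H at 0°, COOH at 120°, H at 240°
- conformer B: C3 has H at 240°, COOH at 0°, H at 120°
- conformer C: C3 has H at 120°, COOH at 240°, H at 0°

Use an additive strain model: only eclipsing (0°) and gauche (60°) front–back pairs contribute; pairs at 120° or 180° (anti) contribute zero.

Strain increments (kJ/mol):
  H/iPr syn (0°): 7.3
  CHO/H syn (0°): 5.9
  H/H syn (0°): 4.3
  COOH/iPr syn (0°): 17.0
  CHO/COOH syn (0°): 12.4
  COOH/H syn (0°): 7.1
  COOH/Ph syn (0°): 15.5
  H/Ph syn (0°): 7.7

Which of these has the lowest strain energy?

A is eclipsed. Ph at 0° is eclipsed with H at 0° (7.7); iPr at 120° is eclipsed with COOH at 120° (17.0); H at 240° is eclipsed with H at 240° (4.3). Total 29.0 kJ/mol.
B is eclipsed. Ph at 0° is eclipsed with COOH at 0° (15.5); iPr at 120° is eclipsed with H at 120° (7.3); H at 240° is eclipsed with H at 240° (4.3). Total 27.1 kJ/mol.
C is eclipsed. Ph at 0° is eclipsed with H at 0° (7.7); iPr at 120° is eclipsed with H at 120° (7.3); H at 240° is eclipsed with COOH at 240° (7.1). Total 22.1 kJ/mol.
C has the lowest total (22.1 kJ/mol).

C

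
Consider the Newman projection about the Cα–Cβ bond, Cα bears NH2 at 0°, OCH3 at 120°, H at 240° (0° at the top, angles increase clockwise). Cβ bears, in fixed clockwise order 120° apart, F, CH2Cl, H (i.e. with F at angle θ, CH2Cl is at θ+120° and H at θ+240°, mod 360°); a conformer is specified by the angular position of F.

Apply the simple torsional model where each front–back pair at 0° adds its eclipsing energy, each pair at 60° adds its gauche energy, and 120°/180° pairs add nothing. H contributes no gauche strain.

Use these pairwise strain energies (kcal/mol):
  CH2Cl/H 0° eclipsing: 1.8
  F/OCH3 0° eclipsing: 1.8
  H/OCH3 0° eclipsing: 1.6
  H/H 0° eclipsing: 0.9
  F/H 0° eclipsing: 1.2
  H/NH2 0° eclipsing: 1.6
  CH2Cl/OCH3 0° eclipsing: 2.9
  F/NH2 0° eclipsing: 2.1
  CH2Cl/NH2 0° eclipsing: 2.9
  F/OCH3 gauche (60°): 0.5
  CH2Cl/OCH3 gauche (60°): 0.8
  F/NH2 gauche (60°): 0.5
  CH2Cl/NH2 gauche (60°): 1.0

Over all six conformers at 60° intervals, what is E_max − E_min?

4.4 kcal/mol

F at 0° (eclipsed): NH2(0°)/F(0°) eclipsed 2.1; OCH3(120°)/CH2Cl(120°) eclipsed 2.9; H(240°)/H(240°) eclipsed 0.9 → 5.9 kcal/mol.
F at 60° (staggered): NH2(0°)/F(60°) gauche 0.5; OCH3(120°)/F(60°) gauche 0.5; OCH3(120°)/CH2Cl(180°) gauche 0.8 → 1.8 kcal/mol.
F at 120° (eclipsed): NH2(0°)/H(0°) eclipsed 1.6; OCH3(120°)/F(120°) eclipsed 1.8; H(240°)/CH2Cl(240°) eclipsed 1.8 → 5.2 kcal/mol.
F at 180° (staggered): NH2(0°)/CH2Cl(300°) gauche 1.0; OCH3(120°)/F(180°) gauche 0.5 → 1.5 kcal/mol.
F at 240° (eclipsed): NH2(0°)/CH2Cl(0°) eclipsed 2.9; OCH3(120°)/H(120°) eclipsed 1.6; H(240°)/F(240°) eclipsed 1.2 → 5.7 kcal/mol.
F at 300° (staggered): NH2(0°)/F(300°) gauche 0.5; NH2(0°)/CH2Cl(60°) gauche 1.0; OCH3(120°)/CH2Cl(60°) gauche 0.8 → 2.3 kcal/mol.
Max at 0° (5.9 kcal/mol), min at 180° (1.5 kcal/mol); barrier = 4.4 kcal/mol.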